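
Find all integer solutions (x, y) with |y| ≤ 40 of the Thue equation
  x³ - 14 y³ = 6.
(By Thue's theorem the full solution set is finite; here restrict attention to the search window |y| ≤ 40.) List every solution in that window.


The equation is x³ - 14y³ = 6. For fixed y, x³ = 14·y³ + 6, so a solution requires the RHS to be a perfect cube.
Strategy: iterate y from -40 to 40, compute RHS = 14·y³ + 6, and check whether it is a (positive or negative) perfect cube.
Check small values of y:
  y = 0: RHS = 6 is not a perfect cube.
  y = 1: RHS = 20 is not a perfect cube.
  y = -1: RHS = -8 = (-2)³ ⇒ x = -2 works.
  y = 2: RHS = 118 is not a perfect cube.
  y = -2: RHS = -106 is not a perfect cube.
  y = 3: RHS = 384 is not a perfect cube.
  y = -3: RHS = -372 is not a perfect cube.
Continuing the search up to |y| = 40 finds no further solutions beyond those listed.
Collected solutions: (-2, -1).

Solutions (with |y| ≤ 40): (-2, -1).


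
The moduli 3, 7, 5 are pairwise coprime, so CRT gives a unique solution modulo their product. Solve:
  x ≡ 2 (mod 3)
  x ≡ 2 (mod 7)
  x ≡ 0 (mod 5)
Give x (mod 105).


Moduli 3, 7, 5 are pairwise coprime; by CRT there is a unique solution modulo M = 3 · 7 · 5 = 105.
Solve pairwise, accumulating the modulus:
  Start with x ≡ 2 (mod 3).
  Combine with x ≡ 2 (mod 7): since gcd(3, 7) = 1, we get a unique residue mod 21.
    Write x = 2 + 3·t and substitute into x ≡ 2 (mod 7): 3·t ≡ 2 − 2 = 0 (mod 7).
    The inverse of 3 mod 7 is 5 (since 3·5 = 15 = 2·7 + 1), so t ≡ 5·0 = 0 ≡ 0 (mod 7).
    Then x = 2 + 3·0 = 2, valid modulo lcm(3, 7) = 21: x ≡ 2 (mod 21).
  Combine with x ≡ 0 (mod 5): since gcd(21, 5) = 1, we get a unique residue mod 105.
    Write x = 2 + 21·t and substitute into x ≡ 0 (mod 5): 21·t ≡ 0 − 2 = -2 (mod 5).
    Reduce coefficients mod 5: 1·t ≡ 3 (mod 5).
    So t ≡ 3 (mod 5).
    Then x = 2 + 21·3 = 65, valid modulo lcm(21, 5) = 105: x ≡ 65 (mod 105).
Verify: 65 mod 3 = 2 ✓, 65 mod 7 = 2 ✓, 65 mod 5 = 0 ✓.

x ≡ 65 (mod 105).


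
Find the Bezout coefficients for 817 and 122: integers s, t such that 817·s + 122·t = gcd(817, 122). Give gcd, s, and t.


Euclidean algorithm on (817, 122) — divide until remainder is 0:
  817 = 6 · 122 + 85
  122 = 1 · 85 + 37
  85 = 2 · 37 + 11
  37 = 3 · 11 + 4
  11 = 2 · 4 + 3
  4 = 1 · 3 + 1
  3 = 3 · 1 + 0
gcd(817, 122) = 1.
Track Bezout coefficients alongside the remainders: start with r₀ = 817 = a·1 + b·0 (s = 1, t = 0) and r₁ = 122 = a·0 + b·1 (s = 0, t = 1); each new remainder r_{k+1} = r_{k-1} − q_k·r_k inherits s_{k+1} = s_{k-1} − q_k·s_k, t_{k+1} = t_{k-1} − q_k·t_k, so r_k = a·s_k + b·t_k at every step:
  q = 6: r = 85, s = 1 − 6·0 = 1, t = 0 − 6·1 = -6  (check: 817·1 + 122·(-6) = 85)
  q = 1: r = 37, s = 0 − 1·1 = -1, t = 1 − 1·(-6) = 7  (check: 817·(-1) + 122·7 = 37)
  q = 2: r = 11, s = 1 − 2·(-1) = 3, t = -6 − 2·7 = -20  (check: 817·3 + 122·(-20) = 11)
  q = 3: r = 4, s = -1 − 3·3 = -10, t = 7 − 3·(-20) = 67  (check: 817·(-10) + 122·67 = 4)
  q = 2: r = 3, s = 3 − 2·(-10) = 23, t = -20 − 2·67 = -154  (check: 817·23 + 122·(-154) = 3)
  q = 1: r = 1, s = -10 − 1·23 = -33, t = 67 − 1·(-154) = 221  (check: 817·(-33) + 122·221 = 1)
The row with r = 1 (the gcd) gives the Bezout coefficients s = -33, t = 221.
Result: 817 · (-33) + 122 · (221) = 1.

gcd(817, 122) = 1; s = -33, t = 221 (check: 817·(-33) + 122·221 = 1).


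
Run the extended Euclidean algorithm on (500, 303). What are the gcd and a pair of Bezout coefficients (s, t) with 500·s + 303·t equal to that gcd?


Euclidean algorithm on (500, 303) — divide until remainder is 0:
  500 = 1 · 303 + 197
  303 = 1 · 197 + 106
  197 = 1 · 106 + 91
  106 = 1 · 91 + 15
  91 = 6 · 15 + 1
  15 = 15 · 1 + 0
gcd(500, 303) = 1.
Track Bezout coefficients alongside the remainders: start with r₀ = 500 = a·1 + b·0 (s = 1, t = 0) and r₁ = 303 = a·0 + b·1 (s = 0, t = 1); each new remainder r_{k+1} = r_{k-1} − q_k·r_k inherits s_{k+1} = s_{k-1} − q_k·s_k, t_{k+1} = t_{k-1} − q_k·t_k, so r_k = a·s_k + b·t_k at every step:
  q = 1: r = 197, s = 1 − 1·0 = 1, t = 0 − 1·1 = -1  (check: 500·1 + 303·(-1) = 197)
  q = 1: r = 106, s = 0 − 1·1 = -1, t = 1 − 1·(-1) = 2  (check: 500·(-1) + 303·2 = 106)
  q = 1: r = 91, s = 1 − 1·(-1) = 2, t = -1 − 1·2 = -3  (check: 500·2 + 303·(-3) = 91)
  q = 1: r = 15, s = -1 − 1·2 = -3, t = 2 − 1·(-3) = 5  (check: 500·(-3) + 303·5 = 15)
  q = 6: r = 1, s = 2 − 6·(-3) = 20, t = -3 − 6·5 = -33  (check: 500·20 + 303·(-33) = 1)
The row with r = 1 (the gcd) gives the Bezout coefficients s = 20, t = -33.
Result: 500 · (20) + 303 · (-33) = 1.

gcd(500, 303) = 1; s = 20, t = -33 (check: 500·20 + 303·(-33) = 1).


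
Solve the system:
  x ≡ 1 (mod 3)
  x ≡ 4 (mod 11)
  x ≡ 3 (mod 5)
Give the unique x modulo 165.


Moduli 3, 11, 5 are pairwise coprime; by CRT there is a unique solution modulo M = 3 · 11 · 5 = 165.
Solve pairwise, accumulating the modulus:
  Start with x ≡ 1 (mod 3).
  Combine with x ≡ 4 (mod 11): since gcd(3, 11) = 1, we get a unique residue mod 33.
    Write x = 1 + 3·t and substitute into x ≡ 4 (mod 11): 3·t ≡ 4 − 1 = 3 (mod 11).
    The inverse of 3 mod 11 is 4 (since 3·4 = 12 = 1·11 + 1), so t ≡ 4·3 = 12 ≡ 1 (mod 11).
    Then x = 1 + 3·1 = 4, valid modulo lcm(3, 11) = 33: x ≡ 4 (mod 33).
  Combine with x ≡ 3 (mod 5): since gcd(33, 5) = 1, we get a unique residue mod 165.
    Write x = 4 + 33·t and substitute into x ≡ 3 (mod 5): 33·t ≡ 3 − 4 = -1 (mod 5).
    Reduce coefficients mod 5: 3·t ≡ 4 (mod 5).
    The inverse of 3 mod 5 is 2 (since 3·2 = 6 = 1·5 + 1), so t ≡ 2·4 = 8 ≡ 3 (mod 5).
    Then x = 4 + 33·3 = 103, valid modulo lcm(33, 5) = 165: x ≡ 103 (mod 165).
Verify: 103 mod 3 = 1 ✓, 103 mod 11 = 4 ✓, 103 mod 5 = 3 ✓.

x ≡ 103 (mod 165).


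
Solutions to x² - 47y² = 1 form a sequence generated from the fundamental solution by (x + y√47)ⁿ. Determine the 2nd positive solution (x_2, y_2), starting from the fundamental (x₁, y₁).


Step 1: Find the fundamental solution (x₁, y₁) of x² - 47y² = 1.
  Expand √47 as a continued fraction. a₀ = ⌊√47⌋ = 6; iterate m_{k+1} = d_k·a_k − m_k, d_{k+1} = (47 − m_{k+1}²)/d_k, a_{k+1} = ⌊(a₀ + m_{k+1})/d_{k+1}⌋ (starting m₀ = 0, d₀ = 1), with convergents p_k = a_k·p_{k-1} + p_{k-2}, q_k = a_k·q_{k-1} + q_{k-2} (p₋₁ = 1, q₋₁ = 0):
  k = 0: a₀ = 6; p₀/q₀ = 6/1; p₀² − 47·q₀² = 36 − 47 = -11.
  k = 1: m = 6, d = 11, a = ⌊(6 + 6)/11⌋ = 1; p/q = (1·6 + 1)/(1·1 + 0) = 7/1; p² − 47·q² = 49 − 47 = 2.
  k = 2: m = 5, d = 2, a = ⌊(6 + 5)/2⌋ = 5; p/q = (5·7 + 6)/(5·1 + 1) = 41/6; p² − 47·q² = 1681 − 1692 = -11.
  k = 3: m = 5, d = 11, a = ⌊(6 + 5)/11⌋ = 1; p/q = (1·41 + 7)/(1·6 + 1) = 48/7; p² − 47·q² = 2304 − 2303 = 1.
  The first convergent with p² − 47·q² = 1 gives the fundamental solution (x₁, y₁) = (48, 7).
Step 2: Apply the recurrence (x_{n+1}, y_{n+1}) = (x₁x_n + 47y₁y_n, x₁y_n + y₁x_n) repeatedly.
  From (x_1, y_1) = (48, 7): x_2 = 48·48 + 47·7·7 = 4607; y_2 = 48·7 + 7·48 = 672.
Step 3: Verify x_2² - 47·y_2² = 21224449 - 21224448 = 1 (should be 1). ✓

(x_1, y_1) = (48, 7); (x_2, y_2) = (4607, 672).


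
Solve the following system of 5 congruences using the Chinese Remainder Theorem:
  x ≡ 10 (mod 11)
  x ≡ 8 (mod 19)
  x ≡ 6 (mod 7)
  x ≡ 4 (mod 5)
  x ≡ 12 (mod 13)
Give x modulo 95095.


Product of moduli M = 11 · 19 · 7 · 5 · 13 = 95095.
Merge one congruence at a time:
  Start: x ≡ 10 (mod 11).
  Combine with x ≡ 8 (mod 19); new modulus lcm = 209.
    Write x = 10 + 11·t and substitute into x ≡ 8 (mod 19): 11·t ≡ 8 − 10 = -2 (mod 19).
    Reduce coefficients mod 19: 11·t ≡ 17 (mod 19).
    The inverse of 11 mod 19 is 7 (since 11·7 = 77 = 4·19 + 1), so t ≡ 7·17 = 119 ≡ 5 (mod 19).
    Then x = 10 + 11·5 = 65, valid modulo lcm(11, 19) = 209: x ≡ 65 (mod 209).
  Combine with x ≡ 6 (mod 7); new modulus lcm = 1463.
    Write x = 65 + 209·t and substitute into x ≡ 6 (mod 7): 209·t ≡ 6 − 65 = -59 (mod 7).
    Reduce coefficients mod 7: 6·t ≡ 4 (mod 7).
    The inverse of 6 mod 7 is 6 (since 6·6 = 36 = 5·7 + 1), so t ≡ 6·4 = 24 ≡ 3 (mod 7).
    Then x = 65 + 209·3 = 692, valid modulo lcm(209, 7) = 1463: x ≡ 692 (mod 1463).
  Combine with x ≡ 4 (mod 5); new modulus lcm = 7315.
    Write x = 692 + 1463·t and substitute into x ≡ 4 (mod 5): 1463·t ≡ 4 − 692 = -688 (mod 5).
    Reduce coefficients mod 5: 3·t ≡ 2 (mod 5).
    The inverse of 3 mod 5 is 2 (since 3·2 = 6 = 1·5 + 1), so t ≡ 2·2 = 4 ≡ 4 (mod 5).
    Then x = 692 + 1463·4 = 6544, valid modulo lcm(1463, 5) = 7315: x ≡ 6544 (mod 7315).
  Combine with x ≡ 12 (mod 13); new modulus lcm = 95095.
    Write x = 6544 + 7315·t and substitute into x ≡ 12 (mod 13): 7315·t ≡ 12 − 6544 = -6532 (mod 13).
    Reduce coefficients mod 13: 9·t ≡ 7 (mod 13).
    The inverse of 9 mod 13 is 3 (since 9·3 = 27 = 2·13 + 1), so t ≡ 3·7 = 21 ≡ 8 (mod 13).
    Then x = 6544 + 7315·8 = 65064, valid modulo lcm(7315, 13) = 95095: x ≡ 65064 (mod 95095).
Verify against each original: 65064 mod 11 = 10, 65064 mod 19 = 8, 65064 mod 7 = 6, 65064 mod 5 = 4, 65064 mod 13 = 12.

x ≡ 65064 (mod 95095).


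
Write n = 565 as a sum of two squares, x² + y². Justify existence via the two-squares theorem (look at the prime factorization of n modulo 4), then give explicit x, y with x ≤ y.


Step 1: Factor n = 565 = 5 · 113.
Step 2: Check the mod-4 condition on each prime factor: 5 ≡ 1 (mod 4), exponent 1; 113 ≡ 1 (mod 4), exponent 1.
All primes ≡ 3 (mod 4) appear to even exponent (or don't appear), so by the two-squares theorem n IS expressible as a sum of two squares.
Step 3: Build a representation. Here n = 5 · 113 is a product of primes ≡ 1 (mod 4). Each prime p ≡ 1 (mod 4) is itself a sum of two squares; find a² by testing p − a² for a perfect square:
  5: 5 − 1² = 4 = 2² ⇒ 5 = 1² + 2².
  113: 113 − 1² = 112, 113 − 2² = 109, 113 − 3² = 104, 113 − 4² = 97, 113 − 5² = 88, 113 − 6² = 77, 113 − 7² = 64 = 8² ⇒ 113 = 7² + 8².
  Combine using the Brahmagupta–Fibonacci identity (a² + b²)(c² + d²) = (ac − bd)² + (ad + bc)² = (ac + bd)² + (ad − bc)²:
  5 · 113 = 565: from (1² + 2²)(7² + 8²), take (1·7 − 2·8, 1·8 + 2·7) = (7 − 16, 8 + 14) = (-9, 22); dropping signs (only squares matter) gives (9, 22); check 9² + 22² = 81 + 484 = 565 ✓.
Step 4: Order so x ≤ y and verify: 9² + 22² = 81 + 484 = 565 = n. ✓

n = 565 = 9² + 22² (one valid representation with x ≤ y).


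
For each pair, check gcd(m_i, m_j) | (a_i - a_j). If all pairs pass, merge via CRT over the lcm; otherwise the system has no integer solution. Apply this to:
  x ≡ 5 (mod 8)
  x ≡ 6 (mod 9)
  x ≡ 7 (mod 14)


Moduli 8, 9, 14 are not pairwise coprime, so CRT works modulo lcm(m_i) when all pairwise compatibility conditions hold.
Pairwise compatibility: gcd(m_i, m_j) must divide a_i - a_j for every pair.
Merge one congruence at a time:
  Start: x ≡ 5 (mod 8).
  Combine with x ≡ 6 (mod 9): gcd(8, 9) = 1; 6 - 5 = 1, which IS divisible by 1, so compatible.
    Write x = 5 + 8·t and substitute into x ≡ 6 (mod 9): 8·t ≡ 6 − 5 = 1 (mod 9).
    The inverse of 8 mod 9 is 8 (since 8·8 = 64 = 7·9 + 1), so t ≡ 8·1 = 8 ≡ 8 (mod 9).
    Then x = 5 + 8·8 = 69, valid modulo lcm(8, 9) = 72: x ≡ 69 (mod 72).
  Combine with x ≡ 7 (mod 14): gcd(72, 14) = 2; 7 - 69 = -62, which IS divisible by 2, so compatible.
    Write x = 69 + 72·t and substitute into x ≡ 7 (mod 14): 72·t ≡ 7 − 69 = -62 (mod 14).
    Divide the congruence (and modulus) by g = 2: 36·t ≡ -31 (mod 7).
    Reduce coefficients mod 7: 1·t ≡ 4 (mod 7).
    So t ≡ 4 (mod 7).
    Then x = 69 + 72·4 = 357, valid modulo lcm(72, 14) = 504: x ≡ 357 (mod 504).
Verify: 357 mod 8 = 5, 357 mod 9 = 6, 357 mod 14 = 7.

x ≡ 357 (mod 504).


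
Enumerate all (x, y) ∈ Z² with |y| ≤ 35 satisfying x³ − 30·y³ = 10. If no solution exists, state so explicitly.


The equation is x³ - 30y³ = 10. For fixed y, x³ = 30·y³ + 10, so a solution requires the RHS to be a perfect cube.
Strategy: iterate y from -35 to 35, compute RHS = 30·y³ + 10, and check whether it is a (positive or negative) perfect cube.
Check small values of y:
  y = 0: RHS = 10 is not a perfect cube.
  y = 1: RHS = 40 is not a perfect cube.
  y = -1: RHS = -20 is not a perfect cube.
  y = 2: RHS = 250 is not a perfect cube.
  y = -2: RHS = -230 is not a perfect cube.
  y = 3: RHS = 820 is not a perfect cube.
  y = -3: RHS = -800 is not a perfect cube.
Continuing the search up to |y| = 35 finds no solutions either.
No (x, y) in the scanned range satisfies the equation.

No integer solutions with |y| ≤ 35.


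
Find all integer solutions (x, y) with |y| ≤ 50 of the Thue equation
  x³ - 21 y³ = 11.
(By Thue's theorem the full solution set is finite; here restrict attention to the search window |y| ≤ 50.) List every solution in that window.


The equation is x³ - 21y³ = 11. For fixed y, x³ = 21·y³ + 11, so a solution requires the RHS to be a perfect cube.
Strategy: iterate y from -50 to 50, compute RHS = 21·y³ + 11, and check whether it is a (positive or negative) perfect cube.
Check small values of y:
  y = 0: RHS = 11 is not a perfect cube.
  y = 1: RHS = 32 is not a perfect cube.
  y = -1: RHS = -10 is not a perfect cube.
  y = 2: RHS = 179 is not a perfect cube.
  y = -2: RHS = -157 is not a perfect cube.
  y = 3: RHS = 578 is not a perfect cube.
  y = -3: RHS = -556 is not a perfect cube.
Continuing the search up to |y| = 50 finds no solutions either.
No (x, y) in the scanned range satisfies the equation.

No integer solutions with |y| ≤ 50.


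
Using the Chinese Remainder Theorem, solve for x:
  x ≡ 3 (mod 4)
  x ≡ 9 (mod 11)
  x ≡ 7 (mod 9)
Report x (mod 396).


Moduli 4, 11, 9 are pairwise coprime; by CRT there is a unique solution modulo M = 4 · 11 · 9 = 396.
Solve pairwise, accumulating the modulus:
  Start with x ≡ 3 (mod 4).
  Combine with x ≡ 9 (mod 11): since gcd(4, 11) = 1, we get a unique residue mod 44.
    Write x = 3 + 4·t and substitute into x ≡ 9 (mod 11): 4·t ≡ 9 − 3 = 6 (mod 11).
    The inverse of 4 mod 11 is 3 (since 4·3 = 12 = 1·11 + 1), so t ≡ 3·6 = 18 ≡ 7 (mod 11).
    Then x = 3 + 4·7 = 31, valid modulo lcm(4, 11) = 44: x ≡ 31 (mod 44).
  Combine with x ≡ 7 (mod 9): since gcd(44, 9) = 1, we get a unique residue mod 396.
    Write x = 31 + 44·t and substitute into x ≡ 7 (mod 9): 44·t ≡ 7 − 31 = -24 (mod 9).
    Reduce coefficients mod 9: 8·t ≡ 3 (mod 9).
    The inverse of 8 mod 9 is 8 (since 8·8 = 64 = 7·9 + 1), so t ≡ 8·3 = 24 ≡ 6 (mod 9).
    Then x = 31 + 44·6 = 295, valid modulo lcm(44, 9) = 396: x ≡ 295 (mod 396).
Verify: 295 mod 4 = 3 ✓, 295 mod 11 = 9 ✓, 295 mod 9 = 7 ✓.

x ≡ 295 (mod 396).


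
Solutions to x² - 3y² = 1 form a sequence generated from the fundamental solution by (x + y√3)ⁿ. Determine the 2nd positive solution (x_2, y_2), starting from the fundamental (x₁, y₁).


Step 1: Find the fundamental solution (x₁, y₁) of x² - 3y² = 1.
  Expand √3 as a continued fraction. a₀ = ⌊√3⌋ = 1; iterate m_{k+1} = d_k·a_k − m_k, d_{k+1} = (3 − m_{k+1}²)/d_k, a_{k+1} = ⌊(a₀ + m_{k+1})/d_{k+1}⌋ (starting m₀ = 0, d₀ = 1), with convergents p_k = a_k·p_{k-1} + p_{k-2}, q_k = a_k·q_{k-1} + q_{k-2} (p₋₁ = 1, q₋₁ = 0):
  k = 0: a₀ = 1; p₀/q₀ = 1/1; p₀² − 3·q₀² = 1 − 3 = -2.
  k = 1: m = 1, d = 2, a = ⌊(1 + 1)/2⌋ = 1; p/q = (1·1 + 1)/(1·1 + 0) = 2/1; p² − 3·q² = 4 − 3 = 1.
  The first convergent with p² − 3·q² = 1 gives the fundamental solution (x₁, y₁) = (2, 1).
Step 2: Apply the recurrence (x_{n+1}, y_{n+1}) = (x₁x_n + 3y₁y_n, x₁y_n + y₁x_n) repeatedly.
  From (x_1, y_1) = (2, 1): x_2 = 2·2 + 3·1·1 = 7; y_2 = 2·1 + 1·2 = 4.
Step 3: Verify x_2² - 3·y_2² = 49 - 48 = 1 (should be 1). ✓

(x_1, y_1) = (2, 1); (x_2, y_2) = (7, 4).


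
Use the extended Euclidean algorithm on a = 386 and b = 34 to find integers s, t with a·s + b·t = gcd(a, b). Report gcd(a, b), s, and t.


Euclidean algorithm on (386, 34) — divide until remainder is 0:
  386 = 11 · 34 + 12
  34 = 2 · 12 + 10
  12 = 1 · 10 + 2
  10 = 5 · 2 + 0
gcd(386, 34) = 2.
Track Bezout coefficients alongside the remainders: start with r₀ = 386 = a·1 + b·0 (s = 1, t = 0) and r₁ = 34 = a·0 + b·1 (s = 0, t = 1); each new remainder r_{k+1} = r_{k-1} − q_k·r_k inherits s_{k+1} = s_{k-1} − q_k·s_k, t_{k+1} = t_{k-1} − q_k·t_k, so r_k = a·s_k + b·t_k at every step:
  q = 11: r = 12, s = 1 − 11·0 = 1, t = 0 − 11·1 = -11  (check: 386·1 + 34·(-11) = 12)
  q = 2: r = 10, s = 0 − 2·1 = -2, t = 1 − 2·(-11) = 23  (check: 386·(-2) + 34·23 = 10)
  q = 1: r = 2, s = 1 − 1·(-2) = 3, t = -11 − 1·23 = -34  (check: 386·3 + 34·(-34) = 2)
The row with r = 2 (the gcd) gives the Bezout coefficients s = 3, t = -34.
Result: 386 · (3) + 34 · (-34) = 2.

gcd(386, 34) = 2; s = 3, t = -34 (check: 386·3 + 34·(-34) = 2).


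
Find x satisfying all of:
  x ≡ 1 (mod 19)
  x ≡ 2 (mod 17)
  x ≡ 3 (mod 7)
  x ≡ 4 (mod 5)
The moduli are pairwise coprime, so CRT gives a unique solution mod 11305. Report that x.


Product of moduli M = 19 · 17 · 7 · 5 = 11305.
Merge one congruence at a time:
  Start: x ≡ 1 (mod 19).
  Combine with x ≡ 2 (mod 17); new modulus lcm = 323.
    Write x = 1 + 19·t and substitute into x ≡ 2 (mod 17): 19·t ≡ 2 − 1 = 1 (mod 17).
    Reduce coefficients mod 17: 2·t ≡ 1 (mod 17).
    The inverse of 2 mod 17 is 9 (since 2·9 = 18 = 1·17 + 1), so t ≡ 9·1 = 9 ≡ 9 (mod 17).
    Then x = 1 + 19·9 = 172, valid modulo lcm(19, 17) = 323: x ≡ 172 (mod 323).
  Combine with x ≡ 3 (mod 7); new modulus lcm = 2261.
    Write x = 172 + 323·t and substitute into x ≡ 3 (mod 7): 323·t ≡ 3 − 172 = -169 (mod 7).
    Reduce coefficients mod 7: 1·t ≡ 6 (mod 7).
    So t ≡ 6 (mod 7).
    Then x = 172 + 323·6 = 2110, valid modulo lcm(323, 7) = 2261: x ≡ 2110 (mod 2261).
  Combine with x ≡ 4 (mod 5); new modulus lcm = 11305.
    Write x = 2110 + 2261·t and substitute into x ≡ 4 (mod 5): 2261·t ≡ 4 − 2110 = -2106 (mod 5).
    Reduce coefficients mod 5: 1·t ≡ 4 (mod 5).
    So t ≡ 4 (mod 5).
    Then x = 2110 + 2261·4 = 11154, valid modulo lcm(2261, 5) = 11305: x ≡ 11154 (mod 11305).
Verify against each original: 11154 mod 19 = 1, 11154 mod 17 = 2, 11154 mod 7 = 3, 11154 mod 5 = 4.

x ≡ 11154 (mod 11305).


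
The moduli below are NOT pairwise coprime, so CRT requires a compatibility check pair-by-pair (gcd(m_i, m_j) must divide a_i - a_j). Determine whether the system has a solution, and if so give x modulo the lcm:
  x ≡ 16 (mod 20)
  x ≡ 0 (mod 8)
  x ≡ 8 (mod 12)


Moduli 20, 8, 12 are not pairwise coprime, so CRT works modulo lcm(m_i) when all pairwise compatibility conditions hold.
Pairwise compatibility: gcd(m_i, m_j) must divide a_i - a_j for every pair.
Merge one congruence at a time:
  Start: x ≡ 16 (mod 20).
  Combine with x ≡ 0 (mod 8): gcd(20, 8) = 4; 0 - 16 = -16, which IS divisible by 4, so compatible.
    Write x = 16 + 20·t and substitute into x ≡ 0 (mod 8): 20·t ≡ 0 − 16 = -16 (mod 8).
    Divide the congruence (and modulus) by g = 4: 5·t ≡ -4 (mod 2).
    Reduce coefficients mod 2: 1·t ≡ 0 (mod 2).
    So t ≡ 0 (mod 2).
    Then x = 16 + 20·0 = 16, valid modulo lcm(20, 8) = 40: x ≡ 16 (mod 40).
  Combine with x ≡ 8 (mod 12): gcd(40, 12) = 4; 8 - 16 = -8, which IS divisible by 4, so compatible.
    Write x = 16 + 40·t and substitute into x ≡ 8 (mod 12): 40·t ≡ 8 − 16 = -8 (mod 12).
    Divide the congruence (and modulus) by g = 4: 10·t ≡ -2 (mod 3).
    Reduce coefficients mod 3: 1·t ≡ 1 (mod 3).
    So t ≡ 1 (mod 3).
    Then x = 16 + 40·1 = 56, valid modulo lcm(40, 12) = 120: x ≡ 56 (mod 120).
Verify: 56 mod 20 = 16, 56 mod 8 = 0, 56 mod 12 = 8.

x ≡ 56 (mod 120).


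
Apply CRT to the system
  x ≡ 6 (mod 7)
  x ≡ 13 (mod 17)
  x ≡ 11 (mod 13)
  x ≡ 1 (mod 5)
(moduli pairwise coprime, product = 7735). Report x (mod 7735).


Product of moduli M = 7 · 17 · 13 · 5 = 7735.
Merge one congruence at a time:
  Start: x ≡ 6 (mod 7).
  Combine with x ≡ 13 (mod 17); new modulus lcm = 119.
    Write x = 6 + 7·t and substitute into x ≡ 13 (mod 17): 7·t ≡ 13 − 6 = 7 (mod 17).
    The inverse of 7 mod 17 is 5 (since 7·5 = 35 = 2·17 + 1), so t ≡ 5·7 = 35 ≡ 1 (mod 17).
    Then x = 6 + 7·1 = 13, valid modulo lcm(7, 17) = 119: x ≡ 13 (mod 119).
  Combine with x ≡ 11 (mod 13); new modulus lcm = 1547.
    Write x = 13 + 119·t and substitute into x ≡ 11 (mod 13): 119·t ≡ 11 − 13 = -2 (mod 13).
    Reduce coefficients mod 13: 2·t ≡ 11 (mod 13).
    The inverse of 2 mod 13 is 7 (since 2·7 = 14 = 1·13 + 1), so t ≡ 7·11 = 77 ≡ 12 (mod 13).
    Then x = 13 + 119·12 = 1441, valid modulo lcm(119, 13) = 1547: x ≡ 1441 (mod 1547).
  Combine with x ≡ 1 (mod 5); new modulus lcm = 7735.
    Write x = 1441 + 1547·t and substitute into x ≡ 1 (mod 5): 1547·t ≡ 1 − 1441 = -1440 (mod 5).
    Reduce coefficients mod 5: 2·t ≡ 0 (mod 5).
    The inverse of 2 mod 5 is 3 (since 2·3 = 6 = 1·5 + 1), so t ≡ 3·0 = 0 ≡ 0 (mod 5).
    Then x = 1441 + 1547·0 = 1441, valid modulo lcm(1547, 5) = 7735: x ≡ 1441 (mod 7735).
Verify against each original: 1441 mod 7 = 6, 1441 mod 17 = 13, 1441 mod 13 = 11, 1441 mod 5 = 1.

x ≡ 1441 (mod 7735).


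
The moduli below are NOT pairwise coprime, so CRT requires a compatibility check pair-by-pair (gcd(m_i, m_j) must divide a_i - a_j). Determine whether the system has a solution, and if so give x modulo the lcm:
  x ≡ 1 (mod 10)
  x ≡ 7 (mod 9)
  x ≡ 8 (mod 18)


Moduli 10, 9, 18 are not pairwise coprime, so CRT works modulo lcm(m_i) when all pairwise compatibility conditions hold.
Pairwise compatibility: gcd(m_i, m_j) must divide a_i - a_j for every pair.
Merge one congruence at a time:
  Start: x ≡ 1 (mod 10).
  Combine with x ≡ 7 (mod 9): gcd(10, 9) = 1; 7 - 1 = 6, which IS divisible by 1, so compatible.
    Write x = 1 + 10·t and substitute into x ≡ 7 (mod 9): 10·t ≡ 7 − 1 = 6 (mod 9).
    Reduce coefficients mod 9: 1·t ≡ 6 (mod 9).
    So t ≡ 6 (mod 9).
    Then x = 1 + 10·6 = 61, valid modulo lcm(10, 9) = 90: x ≡ 61 (mod 90).
  Combine with x ≡ 8 (mod 18): gcd(90, 18) = 18, and 8 - 61 = -53 is NOT divisible by 18.
    ⇒ system is inconsistent (no integer solution).

No solution (the system is inconsistent).


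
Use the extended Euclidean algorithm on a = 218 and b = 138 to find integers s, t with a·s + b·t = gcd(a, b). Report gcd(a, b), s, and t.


Euclidean algorithm on (218, 138) — divide until remainder is 0:
  218 = 1 · 138 + 80
  138 = 1 · 80 + 58
  80 = 1 · 58 + 22
  58 = 2 · 22 + 14
  22 = 1 · 14 + 8
  14 = 1 · 8 + 6
  8 = 1 · 6 + 2
  6 = 3 · 2 + 0
gcd(218, 138) = 2.
Track Bezout coefficients alongside the remainders: start with r₀ = 218 = a·1 + b·0 (s = 1, t = 0) and r₁ = 138 = a·0 + b·1 (s = 0, t = 1); each new remainder r_{k+1} = r_{k-1} − q_k·r_k inherits s_{k+1} = s_{k-1} − q_k·s_k, t_{k+1} = t_{k-1} − q_k·t_k, so r_k = a·s_k + b·t_k at every step:
  q = 1: r = 80, s = 1 − 1·0 = 1, t = 0 − 1·1 = -1  (check: 218·1 + 138·(-1) = 80)
  q = 1: r = 58, s = 0 − 1·1 = -1, t = 1 − 1·(-1) = 2  (check: 218·(-1) + 138·2 = 58)
  q = 1: r = 22, s = 1 − 1·(-1) = 2, t = -1 − 1·2 = -3  (check: 218·2 + 138·(-3) = 22)
  q = 2: r = 14, s = -1 − 2·2 = -5, t = 2 − 2·(-3) = 8  (check: 218·(-5) + 138·8 = 14)
  q = 1: r = 8, s = 2 − 1·(-5) = 7, t = -3 − 1·8 = -11  (check: 218·7 + 138·(-11) = 8)
  q = 1: r = 6, s = -5 − 1·7 = -12, t = 8 − 1·(-11) = 19  (check: 218·(-12) + 138·19 = 6)
  q = 1: r = 2, s = 7 − 1·(-12) = 19, t = -11 − 1·19 = -30  (check: 218·19 + 138·(-30) = 2)
The row with r = 2 (the gcd) gives the Bezout coefficients s = 19, t = -30.
Result: 218 · (19) + 138 · (-30) = 2.

gcd(218, 138) = 2; s = 19, t = -30 (check: 218·19 + 138·(-30) = 2).


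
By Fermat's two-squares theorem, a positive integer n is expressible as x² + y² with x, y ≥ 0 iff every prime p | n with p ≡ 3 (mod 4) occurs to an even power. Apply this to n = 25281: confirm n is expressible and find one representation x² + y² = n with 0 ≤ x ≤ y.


Step 1: Factor n = 25281 = 3^2 · 53^2.
Step 2: Check the mod-4 condition on each prime factor: 3 ≡ 3 (mod 4), exponent 2 (must be even); 53 ≡ 1 (mod 4), exponent 2.
All primes ≡ 3 (mod 4) appear to even exponent (or don't appear), so by the two-squares theorem n IS expressible as a sum of two squares.
Step 3: Build a representation. Group n = k² · m with k = 3 and m = 53 · 53 = 2809 (a product of primes ≡ 1 (mod 4)); a representation of m scales to one of n via (k·x)² + (k·y)² = k²(x² + y²). Each prime p ≡ 1 (mod 4) is itself a sum of two squares; find a² by testing p − a² for a perfect square:
  53: 53 − 1² = 52, 53 − 2² = 49 = 7² ⇒ 53 = 2² + 7².
  Combine using the Brahmagupta–Fibonacci identity (a² + b²)(c² + d²) = (ac − bd)² + (ad + bc)² = (ac + bd)² + (ad − bc)²:
  53 · 53 = 2809: from (2² + 7²)(2² + 7²), take (2·2 − 7·7, 2·7 + 7·2) = (4 − 49, 14 + 14) = (-45, 28); dropping signs (only squares matter) gives (45, 28); check 45² + 28² = 2025 + 784 = 2809 ✓.
  Scale by k = 3: (3·45, 3·28) = (135, 84).
Step 4: Order so x ≤ y and verify: 84² + 135² = 7056 + 18225 = 25281 = n. ✓

n = 25281 = 84² + 135² (one valid representation with x ≤ y).


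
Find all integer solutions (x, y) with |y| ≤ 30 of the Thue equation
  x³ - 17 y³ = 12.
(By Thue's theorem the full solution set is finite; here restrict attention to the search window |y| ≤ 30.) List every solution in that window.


The equation is x³ - 17y³ = 12. For fixed y, x³ = 17·y³ + 12, so a solution requires the RHS to be a perfect cube.
Strategy: iterate y from -30 to 30, compute RHS = 17·y³ + 12, and check whether it is a (positive or negative) perfect cube.
Check small values of y:
  y = 0: RHS = 12 is not a perfect cube.
  y = 1: RHS = 29 is not a perfect cube.
  y = -1: RHS = -5 is not a perfect cube.
  y = 2: RHS = 148 is not a perfect cube.
  y = -2: RHS = -124 is not a perfect cube.
  y = 3: RHS = 471 is not a perfect cube.
  y = -3: RHS = -447 is not a perfect cube.
Continuing the search up to |y| = 30 finds no solutions either.
No (x, y) in the scanned range satisfies the equation.

No integer solutions with |y| ≤ 30.


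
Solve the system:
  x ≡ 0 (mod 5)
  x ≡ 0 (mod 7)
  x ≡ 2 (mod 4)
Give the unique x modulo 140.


Moduli 5, 7, 4 are pairwise coprime; by CRT there is a unique solution modulo M = 5 · 7 · 4 = 140.
Solve pairwise, accumulating the modulus:
  Start with x ≡ 0 (mod 5).
  Combine with x ≡ 0 (mod 7): since gcd(5, 7) = 1, we get a unique residue mod 35.
    Write x = 0 + 5·t and substitute into x ≡ 0 (mod 7): 5·t ≡ 0 − 0 = 0 (mod 7).
    The inverse of 5 mod 7 is 3 (since 5·3 = 15 = 2·7 + 1), so t ≡ 3·0 = 0 ≡ 0 (mod 7).
    Then x = 0 + 5·0 = 0, valid modulo lcm(5, 7) = 35: x ≡ 0 (mod 35).
  Combine with x ≡ 2 (mod 4): since gcd(35, 4) = 1, we get a unique residue mod 140.
    Write x = 0 + 35·t and substitute into x ≡ 2 (mod 4): 35·t ≡ 2 − 0 = 2 (mod 4).
    Reduce coefficients mod 4: 3·t ≡ 2 (mod 4).
    The inverse of 3 mod 4 is 3 (since 3·3 = 9 = 2·4 + 1), so t ≡ 3·2 = 6 ≡ 2 (mod 4).
    Then x = 0 + 35·2 = 70, valid modulo lcm(35, 4) = 140: x ≡ 70 (mod 140).
Verify: 70 mod 5 = 0 ✓, 70 mod 7 = 0 ✓, 70 mod 4 = 2 ✓.

x ≡ 70 (mod 140).


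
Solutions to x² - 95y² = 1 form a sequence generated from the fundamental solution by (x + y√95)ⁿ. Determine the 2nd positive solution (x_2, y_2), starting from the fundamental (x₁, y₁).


Step 1: Find the fundamental solution (x₁, y₁) of x² - 95y² = 1.
  Expand √95 as a continued fraction. a₀ = ⌊√95⌋ = 9; iterate m_{k+1} = d_k·a_k − m_k, d_{k+1} = (95 − m_{k+1}²)/d_k, a_{k+1} = ⌊(a₀ + m_{k+1})/d_{k+1}⌋ (starting m₀ = 0, d₀ = 1), with convergents p_k = a_k·p_{k-1} + p_{k-2}, q_k = a_k·q_{k-1} + q_{k-2} (p₋₁ = 1, q₋₁ = 0):
  k = 0: a₀ = 9; p₀/q₀ = 9/1; p₀² − 95·q₀² = 81 − 95 = -14.
  k = 1: m = 9, d = 14, a = ⌊(9 + 9)/14⌋ = 1; p/q = (1·9 + 1)/(1·1 + 0) = 10/1; p² − 95·q² = 100 − 95 = 5.
  k = 2: m = 5, d = 5, a = ⌊(9 + 5)/5⌋ = 2; p/q = (2·10 + 9)/(2·1 + 1) = 29/3; p² − 95·q² = 841 − 855 = -14.
  k = 3: m = 5, d = 14, a = ⌊(9 + 5)/14⌋ = 1; p/q = (1·29 + 10)/(1·3 + 1) = 39/4; p² − 95·q² = 1521 − 1520 = 1.
  The first convergent with p² − 95·q² = 1 gives the fundamental solution (x₁, y₁) = (39, 4).
Step 2: Apply the recurrence (x_{n+1}, y_{n+1}) = (x₁x_n + 95y₁y_n, x₁y_n + y₁x_n) repeatedly.
  From (x_1, y_1) = (39, 4): x_2 = 39·39 + 95·4·4 = 3041; y_2 = 39·4 + 4·39 = 312.
Step 3: Verify x_2² - 95·y_2² = 9247681 - 9247680 = 1 (should be 1). ✓

(x_1, y_1) = (39, 4); (x_2, y_2) = (3041, 312).


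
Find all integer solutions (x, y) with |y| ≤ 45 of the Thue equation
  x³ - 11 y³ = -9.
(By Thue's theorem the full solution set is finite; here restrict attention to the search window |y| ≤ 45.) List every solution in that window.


The equation is x³ - 11y³ = -9. For fixed y, x³ = 11·y³ − 9, so a solution requires the RHS to be a perfect cube.
Strategy: iterate y from -45 to 45, compute RHS = 11·y³ − 9, and check whether it is a (positive or negative) perfect cube.
Check small values of y:
  y = 0: RHS = -9 is not a perfect cube.
  y = 1: RHS = 2 is not a perfect cube.
  y = -1: RHS = -20 is not a perfect cube.
  y = 2: RHS = 79 is not a perfect cube.
  y = -2: RHS = -97 is not a perfect cube.
  y = 3: RHS = 288 is not a perfect cube.
  y = -3: RHS = -306 is not a perfect cube.
Continuing the search up to |y| = 45 finds no solutions either.
No (x, y) in the scanned range satisfies the equation.

No integer solutions with |y| ≤ 45.


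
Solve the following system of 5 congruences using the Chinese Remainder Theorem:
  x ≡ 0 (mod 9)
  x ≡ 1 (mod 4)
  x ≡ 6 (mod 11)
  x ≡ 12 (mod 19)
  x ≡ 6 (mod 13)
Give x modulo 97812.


Product of moduli M = 9 · 4 · 11 · 19 · 13 = 97812.
Merge one congruence at a time:
  Start: x ≡ 0 (mod 9).
  Combine with x ≡ 1 (mod 4); new modulus lcm = 36.
    Write x = 0 + 9·t and substitute into x ≡ 1 (mod 4): 9·t ≡ 1 − 0 = 1 (mod 4).
    Reduce coefficients mod 4: 1·t ≡ 1 (mod 4).
    So t ≡ 1 (mod 4).
    Then x = 0 + 9·1 = 9, valid modulo lcm(9, 4) = 36: x ≡ 9 (mod 36).
  Combine with x ≡ 6 (mod 11); new modulus lcm = 396.
    Write x = 9 + 36·t and substitute into x ≡ 6 (mod 11): 36·t ≡ 6 − 9 = -3 (mod 11).
    Reduce coefficients mod 11: 3·t ≡ 8 (mod 11).
    The inverse of 3 mod 11 is 4 (since 3·4 = 12 = 1·11 + 1), so t ≡ 4·8 = 32 ≡ 10 (mod 11).
    Then x = 9 + 36·10 = 369, valid modulo lcm(36, 11) = 396: x ≡ 369 (mod 396).
  Combine with x ≡ 12 (mod 19); new modulus lcm = 7524.
    Write x = 369 + 396·t and substitute into x ≡ 12 (mod 19): 396·t ≡ 12 − 369 = -357 (mod 19).
    Reduce coefficients mod 19: 16·t ≡ 4 (mod 19).
    The inverse of 16 mod 19 is 6 (since 16·6 = 96 = 5·19 + 1), so t ≡ 6·4 = 24 ≡ 5 (mod 19).
    Then x = 369 + 396·5 = 2349, valid modulo lcm(396, 19) = 7524: x ≡ 2349 (mod 7524).
  Combine with x ≡ 6 (mod 13); new modulus lcm = 97812.
    Write x = 2349 + 7524·t and substitute into x ≡ 6 (mod 13): 7524·t ≡ 6 − 2349 = -2343 (mod 13).
    Reduce coefficients mod 13: 10·t ≡ 10 (mod 13).
    The inverse of 10 mod 13 is 4 (since 10·4 = 40 = 3·13 + 1), so t ≡ 4·10 = 40 ≡ 1 (mod 13).
    Then x = 2349 + 7524·1 = 9873, valid modulo lcm(7524, 13) = 97812: x ≡ 9873 (mod 97812).
Verify against each original: 9873 mod 9 = 0, 9873 mod 4 = 1, 9873 mod 11 = 6, 9873 mod 19 = 12, 9873 mod 13 = 6.

x ≡ 9873 (mod 97812).


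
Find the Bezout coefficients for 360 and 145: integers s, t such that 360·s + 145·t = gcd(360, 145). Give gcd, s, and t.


Euclidean algorithm on (360, 145) — divide until remainder is 0:
  360 = 2 · 145 + 70
  145 = 2 · 70 + 5
  70 = 14 · 5 + 0
gcd(360, 145) = 5.
Track Bezout coefficients alongside the remainders: start with r₀ = 360 = a·1 + b·0 (s = 1, t = 0) and r₁ = 145 = a·0 + b·1 (s = 0, t = 1); each new remainder r_{k+1} = r_{k-1} − q_k·r_k inherits s_{k+1} = s_{k-1} − q_k·s_k, t_{k+1} = t_{k-1} − q_k·t_k, so r_k = a·s_k + b·t_k at every step:
  q = 2: r = 70, s = 1 − 2·0 = 1, t = 0 − 2·1 = -2  (check: 360·1 + 145·(-2) = 70)
  q = 2: r = 5, s = 0 − 2·1 = -2, t = 1 − 2·(-2) = 5  (check: 360·(-2) + 145·5 = 5)
The row with r = 5 (the gcd) gives the Bezout coefficients s = -2, t = 5.
Result: 360 · (-2) + 145 · (5) = 5.

gcd(360, 145) = 5; s = -2, t = 5 (check: 360·(-2) + 145·5 = 5).


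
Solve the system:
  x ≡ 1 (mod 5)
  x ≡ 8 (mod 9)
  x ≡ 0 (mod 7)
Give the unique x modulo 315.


Moduli 5, 9, 7 are pairwise coprime; by CRT there is a unique solution modulo M = 5 · 9 · 7 = 315.
Solve pairwise, accumulating the modulus:
  Start with x ≡ 1 (mod 5).
  Combine with x ≡ 8 (mod 9): since gcd(5, 9) = 1, we get a unique residue mod 45.
    Write x = 1 + 5·t and substitute into x ≡ 8 (mod 9): 5·t ≡ 8 − 1 = 7 (mod 9).
    The inverse of 5 mod 9 is 2 (since 5·2 = 10 = 1·9 + 1), so t ≡ 2·7 = 14 ≡ 5 (mod 9).
    Then x = 1 + 5·5 = 26, valid modulo lcm(5, 9) = 45: x ≡ 26 (mod 45).
  Combine with x ≡ 0 (mod 7): since gcd(45, 7) = 1, we get a unique residue mod 315.
    Write x = 26 + 45·t and substitute into x ≡ 0 (mod 7): 45·t ≡ 0 − 26 = -26 (mod 7).
    Reduce coefficients mod 7: 3·t ≡ 2 (mod 7).
    The inverse of 3 mod 7 is 5 (since 3·5 = 15 = 2·7 + 1), so t ≡ 5·2 = 10 ≡ 3 (mod 7).
    Then x = 26 + 45·3 = 161, valid modulo lcm(45, 7) = 315: x ≡ 161 (mod 315).
Verify: 161 mod 5 = 1 ✓, 161 mod 9 = 8 ✓, 161 mod 7 = 0 ✓.

x ≡ 161 (mod 315).


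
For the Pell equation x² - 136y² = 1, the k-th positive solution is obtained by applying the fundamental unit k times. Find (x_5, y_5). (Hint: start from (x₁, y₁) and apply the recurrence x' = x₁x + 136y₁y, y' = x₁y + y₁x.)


Step 1: Find the fundamental solution (x₁, y₁) of x² - 136y² = 1.
  Expand √136 as a continued fraction. a₀ = ⌊√136⌋ = 11; iterate m_{k+1} = d_k·a_k − m_k, d_{k+1} = (136 − m_{k+1}²)/d_k, a_{k+1} = ⌊(a₀ + m_{k+1})/d_{k+1}⌋ (starting m₀ = 0, d₀ = 1), with convergents p_k = a_k·p_{k-1} + p_{k-2}, q_k = a_k·q_{k-1} + q_{k-2} (p₋₁ = 1, q₋₁ = 0):
  k = 0: a₀ = 11; p₀/q₀ = 11/1; p₀² − 136·q₀² = 121 − 136 = -15.
  k = 1: m = 11, d = 15, a = ⌊(11 + 11)/15⌋ = 1; p/q = (1·11 + 1)/(1·1 + 0) = 12/1; p² − 136·q² = 144 − 136 = 8.
  k = 2: m = 4, d = 8, a = ⌊(11 + 4)/8⌋ = 1; p/q = (1·12 + 11)/(1·1 + 1) = 23/2; p² − 136·q² = 529 − 544 = -15.
  k = 3: m = 4, d = 15, a = ⌊(11 + 4)/15⌋ = 1; p/q = (1·23 + 12)/(1·2 + 1) = 35/3; p² − 136·q² = 1225 − 1224 = 1.
  The first convergent with p² − 136·q² = 1 gives the fundamental solution (x₁, y₁) = (35, 3).
Step 2: Apply the recurrence (x_{n+1}, y_{n+1}) = (x₁x_n + 136y₁y_n, x₁y_n + y₁x_n) repeatedly.
  From (x_1, y_1) = (35, 3): x_2 = 35·35 + 136·3·3 = 2449; y_2 = 35·3 + 3·35 = 210.
  From (x_2, y_2) = (2449, 210): x_3 = 35·2449 + 136·3·210 = 171395; y_3 = 35·210 + 3·2449 = 14697.
  From (x_3, y_3) = (171395, 14697): x_4 = 35·171395 + 136·3·14697 = 11995201; y_4 = 35·14697 + 3·171395 = 1028580.
  From (x_4, y_4) = (11995201, 1028580): x_5 = 35·11995201 + 136·3·1028580 = 839492675; y_5 = 35·1028580 + 3·11995201 = 71985903.
Step 3: Verify x_5² - 136·y_5² = 704747951378655625 - 704747951378655624 = 1 (should be 1). ✓

(x_1, y_1) = (35, 3); (x_5, y_5) = (839492675, 71985903).


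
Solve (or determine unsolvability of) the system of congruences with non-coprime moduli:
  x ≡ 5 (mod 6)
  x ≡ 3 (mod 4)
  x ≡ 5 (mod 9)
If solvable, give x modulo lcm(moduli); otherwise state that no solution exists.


Moduli 6, 4, 9 are not pairwise coprime, so CRT works modulo lcm(m_i) when all pairwise compatibility conditions hold.
Pairwise compatibility: gcd(m_i, m_j) must divide a_i - a_j for every pair.
Merge one congruence at a time:
  Start: x ≡ 5 (mod 6).
  Combine with x ≡ 3 (mod 4): gcd(6, 4) = 2; 3 - 5 = -2, which IS divisible by 2, so compatible.
    Write x = 5 + 6·t and substitute into x ≡ 3 (mod 4): 6·t ≡ 3 − 5 = -2 (mod 4).
    Divide the congruence (and modulus) by g = 2: 3·t ≡ -1 (mod 2).
    Reduce coefficients mod 2: 1·t ≡ 1 (mod 2).
    So t ≡ 1 (mod 2).
    Then x = 5 + 6·1 = 11, valid modulo lcm(6, 4) = 12: x ≡ 11 (mod 12).
  Combine with x ≡ 5 (mod 9): gcd(12, 9) = 3; 5 - 11 = -6, which IS divisible by 3, so compatible.
    Write x = 11 + 12·t and substitute into x ≡ 5 (mod 9): 12·t ≡ 5 − 11 = -6 (mod 9).
    Divide the congruence (and modulus) by g = 3: 4·t ≡ -2 (mod 3).
    Reduce coefficients mod 3: 1·t ≡ 1 (mod 3).
    So t ≡ 1 (mod 3).
    Then x = 11 + 12·1 = 23, valid modulo lcm(12, 9) = 36: x ≡ 23 (mod 36).
Verify: 23 mod 6 = 5, 23 mod 4 = 3, 23 mod 9 = 5.

x ≡ 23 (mod 36).


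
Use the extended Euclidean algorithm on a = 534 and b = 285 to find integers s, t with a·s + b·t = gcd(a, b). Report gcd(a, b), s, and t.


Euclidean algorithm on (534, 285) — divide until remainder is 0:
  534 = 1 · 285 + 249
  285 = 1 · 249 + 36
  249 = 6 · 36 + 33
  36 = 1 · 33 + 3
  33 = 11 · 3 + 0
gcd(534, 285) = 3.
Track Bezout coefficients alongside the remainders: start with r₀ = 534 = a·1 + b·0 (s = 1, t = 0) and r₁ = 285 = a·0 + b·1 (s = 0, t = 1); each new remainder r_{k+1} = r_{k-1} − q_k·r_k inherits s_{k+1} = s_{k-1} − q_k·s_k, t_{k+1} = t_{k-1} − q_k·t_k, so r_k = a·s_k + b·t_k at every step:
  q = 1: r = 249, s = 1 − 1·0 = 1, t = 0 − 1·1 = -1  (check: 534·1 + 285·(-1) = 249)
  q = 1: r = 36, s = 0 − 1·1 = -1, t = 1 − 1·(-1) = 2  (check: 534·(-1) + 285·2 = 36)
  q = 6: r = 33, s = 1 − 6·(-1) = 7, t = -1 − 6·2 = -13  (check: 534·7 + 285·(-13) = 33)
  q = 1: r = 3, s = -1 − 1·7 = -8, t = 2 − 1·(-13) = 15  (check: 534·(-8) + 285·15 = 3)
The row with r = 3 (the gcd) gives the Bezout coefficients s = -8, t = 15.
Result: 534 · (-8) + 285 · (15) = 3.

gcd(534, 285) = 3; s = -8, t = 15 (check: 534·(-8) + 285·15 = 3).


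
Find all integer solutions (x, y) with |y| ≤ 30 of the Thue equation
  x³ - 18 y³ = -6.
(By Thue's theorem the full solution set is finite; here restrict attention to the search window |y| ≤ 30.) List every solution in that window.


The equation is x³ - 18y³ = -6. For fixed y, x³ = 18·y³ − 6, so a solution requires the RHS to be a perfect cube.
Strategy: iterate y from -30 to 30, compute RHS = 18·y³ − 6, and check whether it is a (positive or negative) perfect cube.
Check small values of y:
  y = 0: RHS = -6 is not a perfect cube.
  y = 1: RHS = 12 is not a perfect cube.
  y = -1: RHS = -24 is not a perfect cube.
  y = 2: RHS = 138 is not a perfect cube.
  y = -2: RHS = -150 is not a perfect cube.
  y = 3: RHS = 480 is not a perfect cube.
  y = -3: RHS = -492 is not a perfect cube.
Continuing the search up to |y| = 30 finds no solutions either.
No (x, y) in the scanned range satisfies the equation.

No integer solutions with |y| ≤ 30.


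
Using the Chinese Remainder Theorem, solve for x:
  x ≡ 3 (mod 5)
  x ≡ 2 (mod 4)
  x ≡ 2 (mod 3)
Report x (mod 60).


Moduli 5, 4, 3 are pairwise coprime; by CRT there is a unique solution modulo M = 5 · 4 · 3 = 60.
Solve pairwise, accumulating the modulus:
  Start with x ≡ 3 (mod 5).
  Combine with x ≡ 2 (mod 4): since gcd(5, 4) = 1, we get a unique residue mod 20.
    Write x = 3 + 5·t and substitute into x ≡ 2 (mod 4): 5·t ≡ 2 − 3 = -1 (mod 4).
    Reduce coefficients mod 4: 1·t ≡ 3 (mod 4).
    So t ≡ 3 (mod 4).
    Then x = 3 + 5·3 = 18, valid modulo lcm(5, 4) = 20: x ≡ 18 (mod 20).
  Combine with x ≡ 2 (mod 3): since gcd(20, 3) = 1, we get a unique residue mod 60.
    Write x = 18 + 20·t and substitute into x ≡ 2 (mod 3): 20·t ≡ 2 − 18 = -16 (mod 3).
    Reduce coefficients mod 3: 2·t ≡ 2 (mod 3).
    The inverse of 2 mod 3 is 2 (since 2·2 = 4 = 1·3 + 1), so t ≡ 2·2 = 4 ≡ 1 (mod 3).
    Then x = 18 + 20·1 = 38, valid modulo lcm(20, 3) = 60: x ≡ 38 (mod 60).
Verify: 38 mod 5 = 3 ✓, 38 mod 4 = 2 ✓, 38 mod 3 = 2 ✓.

x ≡ 38 (mod 60).
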